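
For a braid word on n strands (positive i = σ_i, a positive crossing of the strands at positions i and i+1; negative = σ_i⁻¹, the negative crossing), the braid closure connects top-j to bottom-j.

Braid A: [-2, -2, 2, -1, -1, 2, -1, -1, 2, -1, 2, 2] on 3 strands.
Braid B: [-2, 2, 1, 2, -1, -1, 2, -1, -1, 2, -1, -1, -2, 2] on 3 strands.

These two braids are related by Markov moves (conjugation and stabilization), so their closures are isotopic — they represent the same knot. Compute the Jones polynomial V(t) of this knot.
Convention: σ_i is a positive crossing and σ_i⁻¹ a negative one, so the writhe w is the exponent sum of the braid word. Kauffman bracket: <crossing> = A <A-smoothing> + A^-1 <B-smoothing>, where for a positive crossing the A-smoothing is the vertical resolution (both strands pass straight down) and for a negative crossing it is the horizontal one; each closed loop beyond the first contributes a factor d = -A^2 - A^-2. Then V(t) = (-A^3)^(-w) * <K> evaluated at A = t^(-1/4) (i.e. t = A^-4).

Markov-equivalent braids have isotopic closures, hence identical knot invariants. Strip the Markov moves from each word to reach a common short braid β, then compute V(t) once on β.
Braid A: s2^-1 s2^-1 s2 s1^-1 s1^-1 s2 s1^-1 s1^-1 s2 s1^-1 s2 s2 on 3 strands reduces by inverse Markov moves (closure unchanged at each step):
  Deconjugate: the word is γ·β·γ⁻¹ with γ = s2^-1 s2^-1 (prefix) and γ⁻¹ = s2 s2 (suffix); strip both.
Reduced to β = s2 s1^-1 s1^-1 s2 s1^-1 s1^-1 s2 s1^-1 on 3 strands, 8 crossings.
Braid B: s2^-1 s2 s1 s2 s1^-1 s1^-1 s2 s1^-1 s1^-1 s2 s1^-1 s1^-1 s2^-1 s2 on 3 strands reduces by inverse Markov moves (closure unchanged at each step):
  Deconjugate: the word is γ·β·γ⁻¹ with γ = s2^-1 s2 (prefix) and γ⁻¹ = s2^-1 s2 (suffix); strip both.
  Deconjugate: the word is γ·β·γ⁻¹ with γ = s1 (prefix) and γ⁻¹ = s1^-1 (suffix); strip both.
Reduced to β = s2 s1^-1 s1^-1 s2 s1^-1 s1^-1 s2 s1^-1 on 3 strands, 8 crossings.
Both give the same β = s2 s1^-1 s1^-1 s2 s1^-1 s1^-1 s2 s1^-1 on 3 strands, so one state sum suffices:
Braid: s2 s1^-1 s1^-1 s2 s1^-1 s1^-1 s2 s1^-1 on 3 strands, 8 crossings.
Writhe w = (#positive) - (#negative) = 3 - 5 = -2.
Computing the Kauffman bracket via state sum. There are 2^8 = 256 states.
Each crossing splits two ways (0=vertical, 1=horizontal). The state's weight is A^(#A-smoothings - #B-smoothings) * d^(loops - 1).
Tabulate the states by total A-exponent and number of loops L (A-exp: L × count):
  A^8: L=6 ×1
  A^6: L=5 ×8
  A^4: L=4 ×28
  A^2: L=3 ×55, L=5 ×1
  A^0: L=2 ×63, L=4 ×7
  A^-2: L=1 ×35, L=3 ×21
  A^-4: L=2 ×26, L=4 ×2
  A^-6: L=3 ×8
  A^-8: L=4 ×1
Each group contributes A^e * Σ count * d^(L-1):
Powers of d = -A^2 - A^-2: d^2 = A^4 + 2 + A^-4; d^3 = -A^6 - 3*A^2 - 3*A^-2 - A^-6; d^4 = A^8 + 4*A^4 + 6 + 4*A^-4 + A^-8; d^5 = -A^10 - 5*A^6 - 10*A^2 - 10*A^-2 - 5*A^-6 - A^-10.
  A^8 * (d^5) = -A^18 - 5*A^14 - 10*A^10 - 10*A^6 - 5*A^2 - A^-2
  A^6 * (8*d^4) = 8*A^14 + 32*A^10 + 48*A^6 + 32*A^2 + 8*A^-2
  A^4 * (28*d^3) = -28*A^10 - 84*A^6 - 84*A^2 - 28*A^-2
  A^2 * (55*d^2 + d^4) = A^10 + 59*A^6 + 116*A^2 + 59*A^-2 + A^-6
  A^0 * (63*d + 7*d^3) = -7*A^6 - 84*A^2 - 84*A^-2 - 7*A^-6
  A^-2 * (35 + 21*d^2) = 21*A^2 + 77*A^-2 + 21*A^-6
  A^-4 * (26*d + 2*d^3) = -2*A^2 - 32*A^-2 - 32*A^-6 - 2*A^-10
  A^-6 * (8*d^2) = 8*A^-2 + 16*A^-6 + 8*A^-10
  A^-8 * (d^3) = -A^-2 - 3*A^-6 - 3*A^-10 - A^-14
Summing the groups: <K> = -A^18 + 3*A^14 - 5*A^10 + 6*A^6 - 6*A^2 + 6*A^-2 - 4*A^-6 + 3*A^-10 - A^-14
Normalise by the writhe: (-A^3)^(-w) = (-A^3)^(2) = A^6, so f(A) = A^6 * <K> = -A^24 + 3*A^20 - 5*A^16 + 6*A^12 - 6*A^8 + 6*A^4 - 4 + 3*A^-4 - A^-8.
Substitute A = t^(-1/4), i.e. A^e → t^(-e/4): V(t) = -t^2 + 3*t - 4 + 6*t^-1 - 6*t^-2 + 6*t^-3 - 5*t^-4 + 3*t^-5 - t^-6

Answer: -t^2 + 3*t - 4 + 6*t^-1 - 6*t^-2 + 6*t^-3 - 5*t^-4 + 3*t^-5 - t^-6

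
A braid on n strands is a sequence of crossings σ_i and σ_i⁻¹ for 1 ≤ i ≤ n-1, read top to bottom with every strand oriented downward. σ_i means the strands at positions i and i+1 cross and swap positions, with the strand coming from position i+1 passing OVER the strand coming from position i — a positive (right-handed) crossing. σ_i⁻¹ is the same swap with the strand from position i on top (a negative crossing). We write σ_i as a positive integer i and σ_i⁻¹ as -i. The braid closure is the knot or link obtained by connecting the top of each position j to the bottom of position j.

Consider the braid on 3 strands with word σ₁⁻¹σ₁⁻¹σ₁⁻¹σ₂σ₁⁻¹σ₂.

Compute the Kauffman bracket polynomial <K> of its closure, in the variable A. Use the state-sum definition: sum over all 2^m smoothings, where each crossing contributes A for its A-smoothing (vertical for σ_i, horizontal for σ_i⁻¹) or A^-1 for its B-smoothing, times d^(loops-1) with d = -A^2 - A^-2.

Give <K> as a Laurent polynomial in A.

A^14 - 2*A^10 + 2*A^6 - 2*A^2 + 2*A^-2 - A^-6 + A^-10

Derivation:
Braid: s1^-1 s1^-1 s1^-1 s2 s1^-1 s2 on 3 strands, 6 crossings.
Writhe w = (#positive) - (#negative) = 2 - 4 = -2.
Enumerate smoothing states for the bracket polynomial. There are 2^6 = 64 states.
For each crossing: s=0 is the vertical smoothing, s=1 horizontal. Crossing k contributes A^(sign_k * (1 - 2*s_k)); loop factor d = -A^2 - A^-2.
Tabulate the states by total A-exponent and number of loops L (A-exp: L × count):
  A^6: L=5 ×1
  A^4: L=4 ×6
  A^2: L=3 ×15
  A^0: L=2 ×19, L=4 ×1
  A^-2: L=1 ×11, L=3 ×4
  A^-4: L=2 ×6
  A^-6: L=3 ×1
Each group contributes A^e * Σ count * d^(L-1):
Powers of d = -A^2 - A^-2: d^2 = A^4 + 2 + A^-4; d^3 = -A^6 - 3*A^2 - 3*A^-2 - A^-6; d^4 = A^8 + 4*A^4 + 6 + 4*A^-4 + A^-8.
  A^6 * (d^4) = A^14 + 4*A^10 + 6*A^6 + 4*A^2 + A^-2
  A^4 * (6*d^3) = -6*A^10 - 18*A^6 - 18*A^2 - 6*A^-2
  A^2 * (15*d^2) = 15*A^6 + 30*A^2 + 15*A^-2
  A^0 * (19*d + d^3) = -A^6 - 22*A^2 - 22*A^-2 - A^-6
  A^-2 * (11 + 4*d^2) = 4*A^2 + 19*A^-2 + 4*A^-6
  A^-4 * (6*d) = -6*A^-2 - 6*A^-6
  A^-6 * (d^2) = A^-2 + 2*A^-6 + A^-10
Summing the groups: <K> = A^14 - 2*A^10 + 2*A^6 - 2*A^2 + 2*A^-2 - A^-6 + A^-10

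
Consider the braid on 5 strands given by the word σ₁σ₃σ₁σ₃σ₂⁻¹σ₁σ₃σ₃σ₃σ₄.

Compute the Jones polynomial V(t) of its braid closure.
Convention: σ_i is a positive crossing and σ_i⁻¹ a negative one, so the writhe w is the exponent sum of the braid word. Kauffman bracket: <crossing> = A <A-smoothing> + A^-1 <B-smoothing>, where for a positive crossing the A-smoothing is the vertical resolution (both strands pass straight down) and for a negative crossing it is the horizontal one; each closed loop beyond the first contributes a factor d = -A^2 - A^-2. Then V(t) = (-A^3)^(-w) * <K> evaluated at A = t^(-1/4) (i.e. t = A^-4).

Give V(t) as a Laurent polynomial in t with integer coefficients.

t^11 - 2*t^10 + 2*t^9 - 3*t^8 + 2*t^7 - 2*t^6 + 2*t^5 + t^3

Derivation:
The presented braid s1 s3 s1 s3 s2^-1 s1 s3 s3 s3 s4 on 5 strands reduces by inverse Markov moves (closure unchanged at each step):
  Destabilize: the word has the form β·s4 where s4 occurs only as the final letter (β ∈ B_4); drop it and the last strand → 4 strands.
Reduced to β = s1 s3 s1 s3 s2^-1 s1 s3 s3 s3 on 4 strands, 9 crossings.
Compute on β:
Braid: s1 s3 s1 s3 s2^-1 s1 s3 s3 s3 on 4 strands, 9 crossings.
Writhe w = (#positive) - (#negative) = 8 - 1 = 7.
State-sum expansion of <K>. There are 2^9 = 512 states.
Smooth each crossing (0=||, 1=⌣⌢); contribution A^(Σ sign_k(1-2s_k)) * d^(L-1).
Tabulate the states by total A-exponent and number of loops L (A-exp: L × count):
  A^9: L=3 ×1
  A^7: L=2 ×8, L=4 ×1
  A^5: L=1 ×15, L=3 ×21
  A^3: L=2 ×60, L=4 ×24
  A^1: L=3 ×110, L=5 ×16
  A^-1: L=4 ×120, L=6 ×6
  A^-3: L=5 ×83, L=7 ×1
  A^-5: L=6 ×36
  A^-7: L=7 ×9
  A^-9: L=8 ×1
Each group contributes A^e * Σ count * d^(L-1):
Powers of d = -A^2 - A^-2: d^2 = A^4 + 2 + A^-4; d^3 = -A^6 - 3*A^2 - 3*A^-2 - A^-6; d^4 = A^8 + 4*A^4 + 6 + 4*A^-4 + A^-8; d^5 = -A^10 - 5*A^6 - 10*A^2 - 10*A^-2 - 5*A^-6 - A^-10; d^6 = A^12 + 6*A^8 + 15*A^4 + 20 + 15*A^-4 + 6*A^-8 + A^-12; d^7 = -A^14 - 7*A^10 - 21*A^6 - 35*A^2 - 35*A^-2 - 21*A^-6 - 7*A^-10 - A^-14.
  A^9 * (d^2) = A^13 + 2*A^9 + A^5
  A^7 * (8*d + d^3) = -A^13 - 11*A^9 - 11*A^5 - A
  A^5 * (15 + 21*d^2) = 21*A^9 + 57*A^5 + 21*A
  A^3 * (60*d + 24*d^3) = -24*A^9 - 132*A^5 - 132*A - 24*A^-3
  A^1 * (110*d^2 + 16*d^4) = 16*A^9 + 174*A^5 + 316*A + 174*A^-3 + 16*A^-7
  A^-1 * (120*d^3 + 6*d^5) = -6*A^9 - 150*A^5 - 420*A - 420*A^-3 - 150*A^-7 - 6*A^-11
  A^-3 * (83*d^4 + d^6) = A^9 + 89*A^5 + 347*A + 518*A^-3 + 347*A^-7 + 89*A^-11 + A^-15
  A^-5 * (36*d^5) = -36*A^5 - 180*A - 360*A^-3 - 360*A^-7 - 180*A^-11 - 36*A^-15
  A^-7 * (9*d^6) = 9*A^5 + 54*A + 135*A^-3 + 180*A^-7 + 135*A^-11 + 54*A^-15 + 9*A^-19
  A^-9 * (d^7) = -A^5 - 7*A - 21*A^-3 - 35*A^-7 - 35*A^-11 - 21*A^-15 - 7*A^-19 - A^-23
Summing the groups: <K> = -A^9 - 2*A + 2*A^-3 - 2*A^-7 + 3*A^-11 - 2*A^-15 + 2*A^-19 - A^-23
Normalise by the writhe: (-A^3)^(-w) = (-A^3)^(-7) = -A^-21, so f(A) = -A^-21 * <K> = A^-12 + 2*A^-20 - 2*A^-24 + 2*A^-28 - 3*A^-32 + 2*A^-36 - 2*A^-40 + A^-44.
Substitute A = t^(-1/4), i.e. A^e → t^(-e/4): V(t) = t^11 - 2*t^10 + 2*t^9 - 3*t^8 + 2*t^7 - 2*t^6 + 2*t^5 + t^3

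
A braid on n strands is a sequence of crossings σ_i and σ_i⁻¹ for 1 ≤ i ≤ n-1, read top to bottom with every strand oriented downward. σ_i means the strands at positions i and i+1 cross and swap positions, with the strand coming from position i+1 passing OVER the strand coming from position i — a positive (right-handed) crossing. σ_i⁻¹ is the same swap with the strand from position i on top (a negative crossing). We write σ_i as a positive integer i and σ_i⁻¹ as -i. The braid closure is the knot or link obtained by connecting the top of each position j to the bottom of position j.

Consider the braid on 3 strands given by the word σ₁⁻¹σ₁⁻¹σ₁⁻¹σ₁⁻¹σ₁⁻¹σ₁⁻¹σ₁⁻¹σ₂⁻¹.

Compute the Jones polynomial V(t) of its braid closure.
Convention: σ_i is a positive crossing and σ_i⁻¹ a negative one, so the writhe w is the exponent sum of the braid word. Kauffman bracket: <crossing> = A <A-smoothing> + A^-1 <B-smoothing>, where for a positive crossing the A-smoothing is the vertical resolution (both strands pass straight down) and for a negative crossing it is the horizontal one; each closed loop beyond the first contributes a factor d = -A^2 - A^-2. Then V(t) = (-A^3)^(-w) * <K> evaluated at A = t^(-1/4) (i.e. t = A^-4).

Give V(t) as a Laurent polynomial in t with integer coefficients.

t^-3 + t^-5 - t^-6 + t^-7 - t^-8 + t^-9 - t^-10

Derivation:
The presented braid s1^-1 s1^-1 s1^-1 s1^-1 s1^-1 s1^-1 s1^-1 s2^-1 on 3 strands reduces by inverse Markov moves (closure unchanged at each step):
  Destabilize: the word has the form β·s2^-1 where s2^-1 occurs only as the final letter (β ∈ B_2); drop it and the last strand → 2 strands.
Reduced to β = s1^-1 s1^-1 s1^-1 s1^-1 s1^-1 s1^-1 s1^-1 on 2 strands, 7 crossings.
Compute on β:
Braid: s1^-1 s1^-1 s1^-1 s1^-1 s1^-1 s1^-1 s1^-1 on 2 strands, 7 crossings.
Writhe w = (#positive) - (#negative) = 0 - 7 = -7.
State-sum expansion of <K>. There are 2^7 = 128 states.
Each crossing splits two ways (0=vertical, 1=horizontal). The state's weight is A^(#A-smoothings - #B-smoothings) * d^(loops - 1).
Tabulate the states by total A-exponent and number of loops L (A-exp: L × count):
  A^7: L=7 ×1
  A^5: L=6 ×7
  A^3: L=5 ×21
  A^1: L=4 ×35
  A^-1: L=3 ×35
  A^-3: L=2 ×21
  A^-5: L=1 ×7
  A^-7: L=2 ×1
Each group contributes A^e * Σ count * d^(L-1):
Powers of d = -A^2 - A^-2: d^2 = A^4 + 2 + A^-4; d^3 = -A^6 - 3*A^2 - 3*A^-2 - A^-6; d^4 = A^8 + 4*A^4 + 6 + 4*A^-4 + A^-8; d^5 = -A^10 - 5*A^6 - 10*A^2 - 10*A^-2 - 5*A^-6 - A^-10; d^6 = A^12 + 6*A^8 + 15*A^4 + 20 + 15*A^-4 + 6*A^-8 + A^-12.
  A^7 * (d^6) = A^19 + 6*A^15 + 15*A^11 + 20*A^7 + 15*A^3 + 6*A^-1 + A^-5
  A^5 * (7*d^5) = -7*A^15 - 35*A^11 - 70*A^7 - 70*A^3 - 35*A^-1 - 7*A^-5
  A^3 * (21*d^4) = 21*A^11 + 84*A^7 + 126*A^3 + 84*A^-1 + 21*A^-5
  A^1 * (35*d^3) = -35*A^7 - 105*A^3 - 105*A^-1 - 35*A^-5
  A^-1 * (35*d^2) = 35*A^3 + 70*A^-1 + 35*A^-5
  A^-3 * (21*d) = -21*A^-1 - 21*A^-5
  A^-5 * (7) = 7*A^-5
  A^-7 * (d) = -A^-5 - A^-9
Summing the groups: <K> = A^19 - A^15 + A^11 - A^7 + A^3 - A^-1 - A^-9
Normalise by the writhe: (-A^3)^(-w) = (-A^3)^(7) = -A^21, so f(A) = -A^21 * <K> = -A^40 + A^36 - A^32 + A^28 - A^24 + A^20 + A^12.
Substitute A = t^(-1/4), i.e. A^e → t^(-e/4): V(t) = t^-3 + t^-5 - t^-6 + t^-7 - t^-8 + t^-9 - t^-10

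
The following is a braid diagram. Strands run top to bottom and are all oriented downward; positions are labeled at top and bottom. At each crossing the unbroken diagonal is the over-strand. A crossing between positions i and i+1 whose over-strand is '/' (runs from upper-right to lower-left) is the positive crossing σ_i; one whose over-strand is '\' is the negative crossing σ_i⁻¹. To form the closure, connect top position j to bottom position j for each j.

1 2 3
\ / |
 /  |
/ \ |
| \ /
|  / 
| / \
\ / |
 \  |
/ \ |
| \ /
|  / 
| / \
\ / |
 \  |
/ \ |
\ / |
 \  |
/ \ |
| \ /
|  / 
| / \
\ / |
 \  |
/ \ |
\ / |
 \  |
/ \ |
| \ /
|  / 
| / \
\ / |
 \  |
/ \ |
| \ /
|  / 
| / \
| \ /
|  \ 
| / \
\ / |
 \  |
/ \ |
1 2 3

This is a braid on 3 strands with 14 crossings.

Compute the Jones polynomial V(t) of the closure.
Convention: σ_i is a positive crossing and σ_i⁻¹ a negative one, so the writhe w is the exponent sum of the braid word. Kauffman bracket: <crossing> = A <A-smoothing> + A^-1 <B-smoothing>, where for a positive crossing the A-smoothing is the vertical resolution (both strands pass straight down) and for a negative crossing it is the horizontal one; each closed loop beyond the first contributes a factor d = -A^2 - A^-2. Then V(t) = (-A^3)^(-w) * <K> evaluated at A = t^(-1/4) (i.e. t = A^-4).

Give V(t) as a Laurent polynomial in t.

Reading the diagram top to bottom ('/'-over between positions i,i+1 = s_i, '\'-over = s_i^-1): braid word = s1 s2 s1^-1 s2 s1^-1 s1^-1 s2 s1^-1 s1^-1 s2 s1^-1 s2 s2^-1 s1^-1.
The presented braid s1 s2 s1^-1 s2 s1^-1 s1^-1 s2 s1^-1 s1^-1 s2 s1^-1 s2 s2^-1 s1^-1 on 3 strands reduces by inverse Markov moves (closure unchanged at each step):
  Deconjugate: the word is γ·β·γ⁻¹ with γ = s1 s2 (prefix) and γ⁻¹ = s2^-1 s1^-1 (suffix); strip both.
Reduced to β = s1^-1 s2 s1^-1 s1^-1 s2 s1^-1 s1^-1 s2 s1^-1 s2 on 3 strands, 10 crossings.
Compute on β:
Braid: s1^-1 s2 s1^-1 s1^-1 s2 s1^-1 s1^-1 s2 s1^-1 s2 on 3 strands, 10 crossings.
Writhe w = (#positive) - (#negative) = 4 - 6 = -2.
Computing the Kauffman bracket via state sum. There are 2^10 = 1024 states.
Each crossing splits two ways (0=vertical, 1=horizontal). The state's weight is A^(#A-smoothings - #B-smoothings) * d^(loops - 1).
Tabulate the states by total A-exponent and number of loops L (A-exp: L × count):
  A^10: L=7 ×1
  A^8: L=6 ×10
  A^6: L=5 ×45
  A^4: L=4 ×118, L=6 ×2
  A^2: L=3 ×193, L=5 ×17
  A^0: L=2 ×192, L=4 ×59, L=6 ×1
  A^-2: L=1 ×95, L=3 ×108, L=5 ×7
  A^-4: L=2 ×95, L=4 ×25
  A^-6: L=3 ×43, L=5 ×2
  A^-8: L=4 ×10
  A^-10: L=5 ×1
Each group contributes A^e * Σ count * d^(L-1):
Powers of d = -A^2 - A^-2: d^2 = A^4 + 2 + A^-4; d^3 = -A^6 - 3*A^2 - 3*A^-2 - A^-6; d^4 = A^8 + 4*A^4 + 6 + 4*A^-4 + A^-8; d^5 = -A^10 - 5*A^6 - 10*A^2 - 10*A^-2 - 5*A^-6 - A^-10; d^6 = A^12 + 6*A^8 + 15*A^4 + 20 + 15*A^-4 + 6*A^-8 + A^-12.
  A^10 * (d^6) = A^22 + 6*A^18 + 15*A^14 + 20*A^10 + 15*A^6 + 6*A^2 + A^-2
  A^8 * (10*d^5) = -10*A^18 - 50*A^14 - 100*A^10 - 100*A^6 - 50*A^2 - 10*A^-2
  A^6 * (45*d^4) = 45*A^14 + 180*A^10 + 270*A^6 + 180*A^2 + 45*A^-2
  A^4 * (118*d^3 + 2*d^5) = -2*A^14 - 128*A^10 - 374*A^6 - 374*A^2 - 128*A^-2 - 2*A^-6
  A^2 * (193*d^2 + 17*d^4) = 17*A^10 + 261*A^6 + 488*A^2 + 261*A^-2 + 17*A^-6
  A^0 * (192*d + 59*d^3 + d^5) = -A^10 - 64*A^6 - 379*A^2 - 379*A^-2 - 64*A^-6 - A^-10
  A^-2 * (95 + 108*d^2 + 7*d^4) = 7*A^6 + 136*A^2 + 353*A^-2 + 136*A^-6 + 7*A^-10
  A^-4 * (95*d + 25*d^3) = -25*A^2 - 170*A^-2 - 170*A^-6 - 25*A^-10
  A^-6 * (43*d^2 + 2*d^4) = 2*A^2 + 51*A^-2 + 98*A^-6 + 51*A^-10 + 2*A^-14
  A^-8 * (10*d^3) = -10*A^-2 - 30*A^-6 - 30*A^-10 - 10*A^-14
  A^-10 * (d^4) = A^-2 + 4*A^-6 + 6*A^-10 + 4*A^-14 + A^-18
Summing the groups: <K> = A^22 - 4*A^18 + 8*A^14 - 12*A^10 + 15*A^6 - 16*A^2 + 15*A^-2 - 11*A^-6 + 8*A^-10 - 4*A^-14 + A^-18
Normalise by the writhe: (-A^3)^(-w) = (-A^3)^(2) = A^6, so f(A) = A^6 * <K> = A^28 - 4*A^24 + 8*A^20 - 12*A^16 + 15*A^12 - 16*A^8 + 15*A^4 - 11 + 8*A^-4 - 4*A^-8 + A^-12.
Substitute A = t^(-1/4), i.e. A^e → t^(-e/4): V(t) = t^3 - 4*t^2 + 8*t - 11 + 15*t^-1 - 16*t^-2 + 15*t^-3 - 12*t^-4 + 8*t^-5 - 4*t^-6 + t^-7

Answer: t^3 - 4*t^2 + 8*t - 11 + 15*t^-1 - 16*t^-2 + 15*t^-3 - 12*t^-4 + 8*t^-5 - 4*t^-6 + t^-7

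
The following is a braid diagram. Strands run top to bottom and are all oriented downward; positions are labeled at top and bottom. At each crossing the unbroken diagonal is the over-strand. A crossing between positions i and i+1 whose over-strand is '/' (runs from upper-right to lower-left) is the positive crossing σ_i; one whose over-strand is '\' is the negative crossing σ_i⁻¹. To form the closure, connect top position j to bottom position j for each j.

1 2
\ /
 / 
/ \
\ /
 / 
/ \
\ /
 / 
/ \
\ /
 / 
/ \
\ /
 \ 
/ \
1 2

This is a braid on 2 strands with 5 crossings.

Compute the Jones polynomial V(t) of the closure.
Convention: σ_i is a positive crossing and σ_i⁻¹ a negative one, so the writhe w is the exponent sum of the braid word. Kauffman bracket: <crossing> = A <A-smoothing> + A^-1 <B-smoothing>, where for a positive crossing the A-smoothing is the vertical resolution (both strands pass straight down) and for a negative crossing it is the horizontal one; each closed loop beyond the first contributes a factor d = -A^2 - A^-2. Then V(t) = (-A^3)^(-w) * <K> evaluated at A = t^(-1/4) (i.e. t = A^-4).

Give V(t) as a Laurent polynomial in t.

Reading the diagram top to bottom ('/'-over between positions i,i+1 = s_i, '\'-over = s_i^-1): braid word = s1 s1 s1 s1 s1^-1.
The presented braid s1 s1 s1 s1 s1^-1 on 2 strands reduces by inverse Markov moves (closure unchanged at each step):
  Deconjugate: the word is γ·β·γ⁻¹ with γ = s1 (prefix) and γ⁻¹ = s1^-1 (suffix); strip both.
Reduced to β = s1 s1 s1 on 2 strands, 3 crossings.
Compute on β:
Braid: s1 s1 s1 on 2 strands, 3 crossings.
Writhe w = (#positive) - (#negative) = 3 - 0 = 3.
State-sum expansion of <K>. There are 2^3 = 8 states.
Smooth each crossing (0=||, 1=⌣⌢); contribution A^(Σ sign_k(1-2s_k)) * d^(L-1).
  state 000: A-exp=+3, loops=2, term = A^3 * d^1
  state 001: A-exp=+1, loops=1, term = A^1 * d^0
  state 010: A-exp=+1, loops=1, term = A^1 * d^0
  state 011: A-exp=-1, loops=2, term = A^-1 * d^1
  state 100: A-exp=+1, loops=1, term = A^1 * d^0
  state 101: A-exp=-1, loops=2, term = A^-1 * d^1
  state 110: A-exp=-1, loops=2, term = A^-1 * d^1
  state 111: A-exp=-3, loops=3, term = A^-3 * d^2
Collect the terms by A-exponent (count of states per loop number):
Powers of d = -A^2 - A^-2: d^2 = A^4 + 2 + A^-4.
  A^3 * (d) = -A^5 - A
  A^1 * (3) = 3*A
  A^-1 * (3*d) = -3*A - 3*A^-3
  A^-3 * (d^2) = A + 2*A^-3 + A^-7
Summing the groups: <K> = -A^5 - A^-3 + A^-7
Normalise by the writhe: (-A^3)^(-w) = (-A^3)^(-3) = -A^-9, so f(A) = -A^-9 * <K> = A^-4 + A^-12 - A^-16.
Substitute A = t^(-1/4), i.e. A^e → t^(-e/4): V(t) = -t^4 + t^3 + t

Answer: -t^4 + t^3 + t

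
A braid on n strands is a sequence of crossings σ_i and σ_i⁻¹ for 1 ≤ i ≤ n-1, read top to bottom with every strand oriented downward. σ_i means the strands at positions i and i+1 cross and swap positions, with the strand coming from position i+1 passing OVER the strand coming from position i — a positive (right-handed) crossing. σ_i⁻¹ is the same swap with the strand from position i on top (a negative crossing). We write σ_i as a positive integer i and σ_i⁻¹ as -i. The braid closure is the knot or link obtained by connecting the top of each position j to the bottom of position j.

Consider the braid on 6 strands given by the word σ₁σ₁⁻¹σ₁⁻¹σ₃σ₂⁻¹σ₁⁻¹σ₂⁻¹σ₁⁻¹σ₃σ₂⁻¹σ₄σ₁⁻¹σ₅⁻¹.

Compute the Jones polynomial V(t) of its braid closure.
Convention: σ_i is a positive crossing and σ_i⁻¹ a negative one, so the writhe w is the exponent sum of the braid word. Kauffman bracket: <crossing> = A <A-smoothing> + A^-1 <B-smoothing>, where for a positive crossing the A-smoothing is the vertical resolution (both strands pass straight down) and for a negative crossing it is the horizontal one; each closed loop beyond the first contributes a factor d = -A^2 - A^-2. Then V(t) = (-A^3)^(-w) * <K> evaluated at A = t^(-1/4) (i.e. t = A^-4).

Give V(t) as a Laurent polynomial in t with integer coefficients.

The presented braid s1 s1^-1 s1^-1 s3 s2^-1 s1^-1 s2^-1 s1^-1 s3 s2^-1 s4 s1^-1 s5^-1 on 6 strands reduces by inverse Markov moves (closure unchanged at each step):
  Destabilize: the word has the form β·s5^-1 where s5^-1 occurs only as the final letter (β ∈ B_5); drop it and the last strand → 5 strands.
  Deconjugate: the word is γ·β·γ⁻¹ with γ = s1 (prefix) and γ⁻¹ = s1^-1 (suffix); strip both.
  Destabilize: the word has the form β·s4 where s4 occurs only as the final letter (β ∈ B_4); drop it and the last strand → 4 strands.
Reduced to β = s1^-1 s1^-1 s3 s2^-1 s1^-1 s2^-1 s1^-1 s3 s2^-1 on 4 strands, 9 crossings.
Compute on β:
Braid: s1^-1 s1^-1 s3 s2^-1 s1^-1 s2^-1 s1^-1 s3 s2^-1 on 4 strands, 9 crossings.
Writhe w = (#positive) - (#negative) = 2 - 7 = -5.
Enumerate smoothing states for the bracket polynomial. There are 2^9 = 512 states.
Each crossing splits two ways (0=vertical, 1=horizontal). The state's weight is A^(#A-smoothings - #B-smoothings) * d^(loops - 1).
Tabulate the states by total A-exponent and number of loops L (A-exp: L × count):
  A^9: L=3 ×1
  A^7: L=2 ×4, L=4 ×5
  A^5: L=1 ×4, L=3 ×26, L=5 ×6
  A^3: L=2 ×43, L=4 ×40, L=6 ×1
  A^1: L=1 ×23, L=3 ×92, L=5 ×11
  A^-1: L=2 ×91, L=4 ×34, L=6 ×1
  A^-3: L=1 ×32, L=3 ×48, L=5 ×4
  A^-5: L=2 ×28, L=4 ×8
  A^-7: L=3 ×9
  A^-9: L=4 ×1
Each group contributes A^e * Σ count * d^(L-1):
Powers of d = -A^2 - A^-2: d^2 = A^4 + 2 + A^-4; d^3 = -A^6 - 3*A^2 - 3*A^-2 - A^-6; d^4 = A^8 + 4*A^4 + 6 + 4*A^-4 + A^-8; d^5 = -A^10 - 5*A^6 - 10*A^2 - 10*A^-2 - 5*A^-6 - A^-10.
  A^9 * (d^2) = A^13 + 2*A^9 + A^5
  A^7 * (4*d + 5*d^3) = -5*A^13 - 19*A^9 - 19*A^5 - 5*A
  A^5 * (4 + 26*d^2 + 6*d^4) = 6*A^13 + 50*A^9 + 92*A^5 + 50*A + 6*A^-3
  A^3 * (43*d + 40*d^3 + d^5) = -A^13 - 45*A^9 - 173*A^5 - 173*A - 45*A^-3 - A^-7
  A^1 * (23 + 92*d^2 + 11*d^4) = 11*A^9 + 136*A^5 + 273*A + 136*A^-3 + 11*A^-7
  A^-1 * (91*d + 34*d^3 + d^5) = -A^9 - 39*A^5 - 203*A - 203*A^-3 - 39*A^-7 - A^-11
  A^-3 * (32 + 48*d^2 + 4*d^4) = 4*A^5 + 64*A + 152*A^-3 + 64*A^-7 + 4*A^-11
  A^-5 * (28*d + 8*d^3) = -8*A - 52*A^-3 - 52*A^-7 - 8*A^-11
  A^-7 * (9*d^2) = 9*A^-3 + 18*A^-7 + 9*A^-11
  A^-9 * (d^3) = -A^-3 - 3*A^-7 - 3*A^-11 - A^-15
Summing the groups: <K> = A^13 - 2*A^9 + 2*A^5 - 2*A + 2*A^-3 - 2*A^-7 + A^-11 - A^-15
Normalise by the writhe: (-A^3)^(-w) = (-A^3)^(5) = -A^15, so f(A) = -A^15 * <K> = -A^28 + 2*A^24 - 2*A^20 + 2*A^16 - 2*A^12 + 2*A^8 - A^4 + 1.
Substitute A = t^(-1/4), i.e. A^e → t^(-e/4): V(t) = 1 - t^-1 + 2*t^-2 - 2*t^-3 + 2*t^-4 - 2*t^-5 + 2*t^-6 - t^-7

Answer: 1 - t^-1 + 2*t^-2 - 2*t^-3 + 2*t^-4 - 2*t^-5 + 2*t^-6 - t^-7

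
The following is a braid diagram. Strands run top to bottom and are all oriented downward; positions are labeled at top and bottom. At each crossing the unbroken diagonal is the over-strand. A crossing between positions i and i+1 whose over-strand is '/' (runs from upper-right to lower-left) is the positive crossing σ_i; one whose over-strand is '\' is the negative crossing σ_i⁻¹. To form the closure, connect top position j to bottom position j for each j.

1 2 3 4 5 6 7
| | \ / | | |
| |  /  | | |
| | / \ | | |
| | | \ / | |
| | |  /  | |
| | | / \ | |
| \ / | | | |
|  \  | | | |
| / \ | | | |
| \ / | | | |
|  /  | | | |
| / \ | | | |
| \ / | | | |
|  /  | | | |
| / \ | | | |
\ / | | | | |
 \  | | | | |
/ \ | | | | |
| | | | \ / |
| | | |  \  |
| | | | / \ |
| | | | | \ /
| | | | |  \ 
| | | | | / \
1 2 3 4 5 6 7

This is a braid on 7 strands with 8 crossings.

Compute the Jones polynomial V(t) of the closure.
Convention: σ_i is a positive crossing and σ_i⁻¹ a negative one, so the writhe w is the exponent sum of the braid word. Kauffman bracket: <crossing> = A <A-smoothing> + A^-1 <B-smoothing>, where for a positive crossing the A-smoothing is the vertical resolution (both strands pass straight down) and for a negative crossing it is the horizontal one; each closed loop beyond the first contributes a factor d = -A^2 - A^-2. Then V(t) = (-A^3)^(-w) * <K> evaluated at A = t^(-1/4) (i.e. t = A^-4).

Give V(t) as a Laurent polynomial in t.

Reading the diagram top to bottom ('/'-over between positions i,i+1 = s_i, '\'-over = s_i^-1): braid word = s3 s4 s2^-1 s2 s2 s1^-1 s5^-1 s6^-1.
The presented braid s3 s4 s2^-1 s2 s2 s1^-1 s5^-1 s6^-1 on 7 strands reduces by inverse Markov moves (closure unchanged at each step):
  Destabilize: the word has the form β·s6^-1 where s6^-1 occurs only as the final letter (β ∈ B_6); drop it and the last strand → 6 strands.
  Destabilize: the word has the form β·s5^-1 where s5^-1 occurs only as the final letter (β ∈ B_5); drop it and the last strand → 5 strands.
Reduced to β = s3 s4 s2^-1 s2 s2 s1^-1 on 5 strands, 6 crossings.
Compute on β:
First cancel adjacent σ_i σ_i⁻¹ pairs (Reidemeister II — same braid, same closure): s3 s4 s2^-1 s2 s2 s1^-1 → s3 s4 s2 s1^-1.
Braid: s3 s4 s2 s1^-1 on 5 strands, 4 crossings.
Writhe w = (#positive) - (#negative) = 3 - 1 = 2.
Computing the Kauffman bracket via state sum. There are 2^4 = 16 states.
Smooth each crossing (0=||, 1=⌣⌢); contribution A^(Σ sign_k(1-2s_k)) * d^(L-1).
  state 0000: A-exp=+2, loops=5, term = A^2 * d^4
  state 0001: A-exp=+4, loops=4, term = A^4 * d^3
  state 0010: A-exp=+0, loops=4, term = A^0 * d^3
  state 0011: A-exp=+2, loops=3, term = A^2 * d^2
  state 0100: A-exp=+0, loops=4, term = A^0 * d^3
  state 0101: A-exp=+2, loops=3, term = A^2 * d^2
  state 0110: A-exp=-2, loops=3, term = A^-2 * d^2
  state 0111: A-exp=+0, loops=2, term = A^0 * d^1
  state 1000: A-exp=+0, loops=4, term = A^0 * d^3
  state 1001: A-exp=+2, loops=3, term = A^2 * d^2
  state 1010: A-exp=-2, loops=3, term = A^-2 * d^2
  state 1011: A-exp=+0, loops=2, term = A^0 * d^1
  state 1100: A-exp=-2, loops=3, term = A^-2 * d^2
  state 1101: A-exp=+0, loops=2, term = A^0 * d^1
  state 1110: A-exp=-4, loops=2, term = A^-4 * d^1
  state 1111: A-exp=-2, loops=1, term = A^-2 * d^0
Collect the terms by A-exponent (count of states per loop number):
Powers of d = -A^2 - A^-2: d^2 = A^4 + 2 + A^-4; d^3 = -A^6 - 3*A^2 - 3*A^-2 - A^-6; d^4 = A^8 + 4*A^4 + 6 + 4*A^-4 + A^-8.
  A^4 * (d^3) = -A^10 - 3*A^6 - 3*A^2 - A^-2
  A^2 * (3*d^2 + d^4) = A^10 + 7*A^6 + 12*A^2 + 7*A^-2 + A^-6
  A^0 * (3*d + 3*d^3) = -3*A^6 - 12*A^2 - 12*A^-2 - 3*A^-6
  A^-2 * (1 + 3*d^2) = 3*A^2 + 7*A^-2 + 3*A^-6
  A^-4 * (d) = -A^-2 - A^-6
Summing the groups: <K> = A^6
Normalise by the writhe: (-A^3)^(-w) = (-A^3)^(-2) = A^-6, so f(A) = A^-6 * <K> = 1.
Substitute A = t^(-1/4), i.e. A^e → t^(-e/4): V(t) = 1

Answer: 1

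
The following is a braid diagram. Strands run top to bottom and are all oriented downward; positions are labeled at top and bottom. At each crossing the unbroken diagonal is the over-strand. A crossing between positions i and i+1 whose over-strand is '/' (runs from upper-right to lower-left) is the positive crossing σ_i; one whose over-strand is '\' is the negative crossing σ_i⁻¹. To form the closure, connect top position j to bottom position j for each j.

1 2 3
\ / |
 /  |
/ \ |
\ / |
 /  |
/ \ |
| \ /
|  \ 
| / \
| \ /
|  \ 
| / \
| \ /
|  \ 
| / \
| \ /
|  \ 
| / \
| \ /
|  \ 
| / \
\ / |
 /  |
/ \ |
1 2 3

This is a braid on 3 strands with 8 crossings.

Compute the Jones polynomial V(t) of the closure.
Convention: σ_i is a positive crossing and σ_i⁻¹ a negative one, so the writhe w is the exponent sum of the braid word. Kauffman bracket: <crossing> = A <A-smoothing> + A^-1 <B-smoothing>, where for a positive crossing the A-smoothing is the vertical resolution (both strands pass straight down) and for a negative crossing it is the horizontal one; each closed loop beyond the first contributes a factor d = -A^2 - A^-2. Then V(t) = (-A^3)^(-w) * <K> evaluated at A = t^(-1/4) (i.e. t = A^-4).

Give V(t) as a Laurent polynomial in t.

Reading the diagram top to bottom ('/'-over between positions i,i+1 = s_i, '\'-over = s_i^-1): braid word = s1 s1 s2^-1 s2^-1 s2^-1 s2^-1 s2^-1 s1.
Braid: s1 s1 s2^-1 s2^-1 s2^-1 s2^-1 s2^-1 s1 on 3 strands, 8 crossings.
Writhe w = (#positive) - (#negative) = 3 - 5 = -2.
Computing the Kauffman bracket via state sum. There are 2^8 = 256 states.
Each crossing splits two ways (0=vertical, 1=horizontal). The state's weight is A^(#A-smoothings - #B-smoothings) * d^(loops - 1).
Tabulate the states by total A-exponent and number of loops L (A-exp: L × count):
  A^8: L=6 ×1
  A^6: L=5 ×8
  A^4: L=4 ×25, L=6 ×3
  A^2: L=3 ×40, L=5 ×15, L=7 ×1
  A^0: L=2 ×35, L=4 ×30, L=6 ×5
  A^-2: L=1 ×15, L=3 ×31, L=5 ×10
  A^-4: L=2 ×18, L=4 ×10
  A^-6: L=3 ×8
  A^-8: L=4 ×1
Each group contributes A^e * Σ count * d^(L-1):
Powers of d = -A^2 - A^-2: d^2 = A^4 + 2 + A^-4; d^3 = -A^6 - 3*A^2 - 3*A^-2 - A^-6; d^4 = A^8 + 4*A^4 + 6 + 4*A^-4 + A^-8; d^5 = -A^10 - 5*A^6 - 10*A^2 - 10*A^-2 - 5*A^-6 - A^-10; d^6 = A^12 + 6*A^8 + 15*A^4 + 20 + 15*A^-4 + 6*A^-8 + A^-12.
  A^8 * (d^5) = -A^18 - 5*A^14 - 10*A^10 - 10*A^6 - 5*A^2 - A^-2
  A^6 * (8*d^4) = 8*A^14 + 32*A^10 + 48*A^6 + 32*A^2 + 8*A^-2
  A^4 * (25*d^3 + 3*d^5) = -3*A^14 - 40*A^10 - 105*A^6 - 105*A^2 - 40*A^-2 - 3*A^-6
  A^2 * (40*d^2 + 15*d^4 + d^6) = A^14 + 21*A^10 + 115*A^6 + 190*A^2 + 115*A^-2 + 21*A^-6 + A^-10
  A^0 * (35*d + 30*d^3 + 5*d^5) = -5*A^10 - 55*A^6 - 175*A^2 - 175*A^-2 - 55*A^-6 - 5*A^-10
  A^-2 * (15 + 31*d^2 + 10*d^4) = 10*A^6 + 71*A^2 + 137*A^-2 + 71*A^-6 + 10*A^-10
  A^-4 * (18*d + 10*d^3) = -10*A^2 - 48*A^-2 - 48*A^-6 - 10*A^-10
  A^-6 * (8*d^2) = 8*A^-2 + 16*A^-6 + 8*A^-10
  A^-8 * (d^3) = -A^-2 - 3*A^-6 - 3*A^-10 - A^-14
Summing the groups: <K> = -A^18 + A^14 - 2*A^10 + 3*A^6 - 2*A^2 + 3*A^-2 - A^-6 + A^-10 - A^-14
Normalise by the writhe: (-A^3)^(-w) = (-A^3)^(2) = A^6, so f(A) = A^6 * <K> = -A^24 + A^20 - 2*A^16 + 3*A^12 - 2*A^8 + 3*A^4 - 1 + A^-4 - A^-8.
Substitute A = t^(-1/4), i.e. A^e → t^(-e/4): V(t) = -t^2 + t - 1 + 3*t^-1 - 2*t^-2 + 3*t^-3 - 2*t^-4 + t^-5 - t^-6

Answer: -t^2 + t - 1 + 3*t^-1 - 2*t^-2 + 3*t^-3 - 2*t^-4 + t^-5 - t^-6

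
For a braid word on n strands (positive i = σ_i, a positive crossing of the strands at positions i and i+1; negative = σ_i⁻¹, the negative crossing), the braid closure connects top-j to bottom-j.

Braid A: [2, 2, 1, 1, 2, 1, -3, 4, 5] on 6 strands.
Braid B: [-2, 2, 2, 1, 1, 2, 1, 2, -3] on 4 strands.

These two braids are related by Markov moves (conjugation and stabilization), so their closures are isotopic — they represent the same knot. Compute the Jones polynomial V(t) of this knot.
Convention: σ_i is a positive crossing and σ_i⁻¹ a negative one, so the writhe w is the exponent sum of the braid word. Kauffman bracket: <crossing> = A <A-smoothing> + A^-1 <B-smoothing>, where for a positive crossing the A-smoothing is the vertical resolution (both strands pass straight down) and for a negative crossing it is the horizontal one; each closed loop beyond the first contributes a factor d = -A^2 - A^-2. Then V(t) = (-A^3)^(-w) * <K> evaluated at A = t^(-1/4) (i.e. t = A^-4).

-t^7 + t^6 - t^5 + t^4 + t^2

Derivation:
Markov-equivalent braids have isotopic closures, hence identical knot invariants. Strip the Markov moves from each word to reach a common short braid β, then compute V(t) once on β.
Braid A: s2 s2 s1 s1 s2 s1 s3^-1 s4 s5 on 6 strands reduces by inverse Markov moves (closure unchanged at each step):
  Destabilize: the word has the form β·s5 where s5 occurs only as the final letter (β ∈ B_5); drop it and the last strand → 5 strands.
  Destabilize: the word has the form β·s4 where s4 occurs only as the final letter (β ∈ B_4); drop it and the last strand → 4 strands.
  Destabilize: the word has the form β·s3^-1 where s3^-1 occurs only as the final letter (β ∈ B_3); drop it and the last strand → 3 strands.
Reduced to β = s2 s2 s1 s1 s2 s1 on 3 strands, 6 crossings.
Braid B: s2^-1 s2 s2 s1 s1 s2 s1 s2 s3^-1 on 4 strands reduces by inverse Markov moves (closure unchanged at each step):
  Destabilize: the word has the form β·s3^-1 where s3^-1 occurs only as the final letter (β ∈ B_3); drop it and the last strand → 3 strands.
  Deconjugate: the word is γ·β·γ⁻¹ with γ = s2^-1 (prefix) and γ⁻¹ = s2 (suffix); strip both.
Reduced to β = s2 s2 s1 s1 s2 s1 on 3 strands, 6 crossings.
Both give the same β = s2 s2 s1 s1 s2 s1 on 3 strands, so one state sum suffices:
Braid: s2 s2 s1 s1 s2 s1 on 3 strands, 6 crossings.
Writhe w = (#positive) - (#negative) = 6 - 0 = 6.
Enumerate smoothing states for the bracket polynomial. There are 2^6 = 64 states.
Each crossing splits two ways (0=vertical, 1=horizontal). The state's weight is A^(#A-smoothings - #B-smoothings) * d^(loops - 1).
Tabulate the states by total A-exponent and number of loops L (A-exp: L × count):
  A^6: L=3 ×1
  A^4: L=2 ×6
  A^2: L=1 ×9, L=3 ×6
  A^0: L=2 ×18, L=4 ×2
  A^-2: L=1 ×4, L=3 ×11
  A^-4: L=2 ×4, L=4 ×2
  A^-6: L=3 ×1
Each group contributes A^e * Σ count * d^(L-1):
Powers of d = -A^2 - A^-2: d^2 = A^4 + 2 + A^-4; d^3 = -A^6 - 3*A^2 - 3*A^-2 - A^-6.
  A^6 * (d^2) = A^10 + 2*A^6 + A^2
  A^4 * (6*d) = -6*A^6 - 6*A^2
  A^2 * (9 + 6*d^2) = 6*A^6 + 21*A^2 + 6*A^-2
  A^0 * (18*d + 2*d^3) = -2*A^6 - 24*A^2 - 24*A^-2 - 2*A^-6
  A^-2 * (4 + 11*d^2) = 11*A^2 + 26*A^-2 + 11*A^-6
  A^-4 * (4*d + 2*d^3) = -2*A^2 - 10*A^-2 - 10*A^-6 - 2*A^-10
  A^-6 * (d^2) = A^-2 + 2*A^-6 + A^-10
Summing the groups: <K> = A^10 + A^2 - A^-2 + A^-6 - A^-10
Normalise by the writhe: (-A^3)^(-w) = (-A^3)^(-6) = A^-18, so f(A) = A^-18 * <K> = A^-8 + A^-16 - A^-20 + A^-24 - A^-28.
Substitute A = t^(-1/4), i.e. A^e → t^(-e/4): V(t) = -t^7 + t^6 - t^5 + t^4 + t^2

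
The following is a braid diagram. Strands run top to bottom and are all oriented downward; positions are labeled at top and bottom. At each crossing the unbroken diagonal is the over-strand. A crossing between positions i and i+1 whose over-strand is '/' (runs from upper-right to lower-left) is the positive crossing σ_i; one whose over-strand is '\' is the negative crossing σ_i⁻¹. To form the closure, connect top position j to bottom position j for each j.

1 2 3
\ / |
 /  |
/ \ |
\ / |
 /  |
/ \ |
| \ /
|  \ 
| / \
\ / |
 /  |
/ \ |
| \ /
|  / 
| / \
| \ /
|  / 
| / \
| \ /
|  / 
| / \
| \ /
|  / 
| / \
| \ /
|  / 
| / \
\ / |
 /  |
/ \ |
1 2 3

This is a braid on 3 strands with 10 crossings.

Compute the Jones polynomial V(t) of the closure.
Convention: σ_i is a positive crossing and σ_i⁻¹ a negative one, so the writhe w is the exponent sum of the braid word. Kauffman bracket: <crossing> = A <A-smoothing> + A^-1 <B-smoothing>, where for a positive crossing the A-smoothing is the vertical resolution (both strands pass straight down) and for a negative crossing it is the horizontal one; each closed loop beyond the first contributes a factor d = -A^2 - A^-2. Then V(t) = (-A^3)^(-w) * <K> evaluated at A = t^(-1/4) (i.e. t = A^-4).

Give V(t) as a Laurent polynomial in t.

-t^12 + 2*t^11 - 4*t^10 + 5*t^9 - 5*t^8 + 5*t^7 - 4*t^6 + 3*t^5 - t^4 + t^3

Derivation:
Reading the diagram top to bottom ('/'-over between positions i,i+1 = s_i, '\'-over = s_i^-1): braid word = s1 s1 s2^-1 s1 s2 s2 s2 s2 s2 s1.
Braid: s1 s1 s2^-1 s1 s2 s2 s2 s2 s2 s1 on 3 strands, 10 crossings.
Writhe w = (#positive) - (#negative) = 9 - 1 = 8.
State-sum expansion of <K>. There are 2^10 = 1024 states.
Each crossing splits two ways (0=vertical, 1=horizontal). The state's weight is A^(#A-smoothings - #B-smoothings) * d^(loops - 1).
Tabulate the states by total A-exponent and number of loops L (A-exp: L × count):
  A^10: L=2 ×1
  A^8: L=1 ×4, L=3 ×6
  A^6: L=2 ×35, L=4 ×10
  A^4: L=1 ×35, L=3 ×75, L=5 ×10
  A^2: L=2 ×115, L=4 ×90, L=6 ×5
  A^0: L=3 ×185, L=5 ×66, L=7 ×1
  A^-2: L=4 ×180, L=6 ×30
  A^-4: L=5 ×112, L=7 ×8
  A^-6: L=6 ×44, L=8 ×1
  A^-8: L=7 ×10
  A^-10: L=8 ×1
Each group contributes A^e * Σ count * d^(L-1):
Powers of d = -A^2 - A^-2: d^2 = A^4 + 2 + A^-4; d^3 = -A^6 - 3*A^2 - 3*A^-2 - A^-6; d^4 = A^8 + 4*A^4 + 6 + 4*A^-4 + A^-8; d^5 = -A^10 - 5*A^6 - 10*A^2 - 10*A^-2 - 5*A^-6 - A^-10; d^6 = A^12 + 6*A^8 + 15*A^4 + 20 + 15*A^-4 + 6*A^-8 + A^-12; d^7 = -A^14 - 7*A^10 - 21*A^6 - 35*A^2 - 35*A^-2 - 21*A^-6 - 7*A^-10 - A^-14.
  A^10 * (d) = -A^12 - A^8
  A^8 * (4 + 6*d^2) = 6*A^12 + 16*A^8 + 6*A^4
  A^6 * (35*d + 10*d^3) = -10*A^12 - 65*A^8 - 65*A^4 - 10
  A^4 * (35 + 75*d^2 + 10*d^4) = 10*A^12 + 115*A^8 + 245*A^4 + 115 + 10*A^-4
  A^2 * (115*d + 90*d^3 + 5*d^5) = -5*A^12 - 115*A^8 - 435*A^4 - 435 - 115*A^-4 - 5*A^-8
  A^0 * (185*d^2 + 66*d^4 + d^6) = A^12 + 72*A^8 + 464*A^4 + 786 + 464*A^-4 + 72*A^-8 + A^-12
  A^-2 * (180*d^3 + 30*d^5) = -30*A^8 - 330*A^4 - 840 - 840*A^-4 - 330*A^-8 - 30*A^-12
  A^-4 * (112*d^4 + 8*d^6) = 8*A^8 + 160*A^4 + 568 + 832*A^-4 + 568*A^-8 + 160*A^-12 + 8*A^-16
  A^-6 * (44*d^5 + d^7) = -A^8 - 51*A^4 - 241 - 475*A^-4 - 475*A^-8 - 241*A^-12 - 51*A^-16 - A^-20
  A^-8 * (10*d^6) = 10*A^4 + 60 + 150*A^-4 + 200*A^-8 + 150*A^-12 + 60*A^-16 + 10*A^-20
  A^-10 * (d^7) = -A^4 - 7 - 21*A^-4 - 35*A^-8 - 35*A^-12 - 21*A^-16 - 7*A^-20 - A^-24
Summing the groups: <K> = A^12 - A^8 + 3*A^4 - 4 + 5*A^-4 - 5*A^-8 + 5*A^-12 - 4*A^-16 + 2*A^-20 - A^-24
Normalise by the writhe: (-A^3)^(-w) = (-A^3)^(-8) = A^-24, so f(A) = A^-24 * <K> = A^-12 - A^-16 + 3*A^-20 - 4*A^-24 + 5*A^-28 - 5*A^-32 + 5*A^-36 - 4*A^-40 + 2*A^-44 - A^-48.
Substitute A = t^(-1/4), i.e. A^e → t^(-e/4): V(t) = -t^12 + 2*t^11 - 4*t^10 + 5*t^9 - 5*t^8 + 5*t^7 - 4*t^6 + 3*t^5 - t^4 + t^3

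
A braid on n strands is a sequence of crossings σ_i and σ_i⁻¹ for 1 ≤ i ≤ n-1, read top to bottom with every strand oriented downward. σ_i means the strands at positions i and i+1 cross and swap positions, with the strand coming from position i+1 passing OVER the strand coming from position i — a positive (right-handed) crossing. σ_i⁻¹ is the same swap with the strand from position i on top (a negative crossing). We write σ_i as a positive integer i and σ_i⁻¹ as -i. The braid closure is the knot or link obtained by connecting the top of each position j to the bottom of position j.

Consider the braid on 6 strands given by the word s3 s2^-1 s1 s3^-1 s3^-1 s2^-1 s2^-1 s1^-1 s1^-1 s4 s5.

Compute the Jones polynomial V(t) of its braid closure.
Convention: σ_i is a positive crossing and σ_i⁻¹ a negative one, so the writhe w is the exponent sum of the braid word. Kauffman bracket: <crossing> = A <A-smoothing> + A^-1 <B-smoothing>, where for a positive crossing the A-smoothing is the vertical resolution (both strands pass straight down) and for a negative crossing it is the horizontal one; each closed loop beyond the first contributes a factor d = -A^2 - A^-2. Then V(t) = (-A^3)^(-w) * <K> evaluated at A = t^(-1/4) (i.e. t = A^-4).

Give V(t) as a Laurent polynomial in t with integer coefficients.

t^-1 - t^-2 + 2*t^-3 - 2*t^-4 + 2*t^-5 - t^-6 + t^-7 - t^-8

Derivation:
The presented braid s3 s2^-1 s1 s3^-1 s3^-1 s2^-1 s2^-1 s1^-1 s1^-1 s4 s5 on 6 strands reduces by inverse Markov moves (closure unchanged at each step):
  Destabilize: the word has the form β·s5 where s5 occurs only as the final letter (β ∈ B_5); drop it and the last strand → 5 strands.
  Destabilize: the word has the form β·s4 where s4 occurs only as the final letter (β ∈ B_4); drop it and the last strand → 4 strands.
Reduced to β = s3 s2^-1 s1 s3^-1 s3^-1 s2^-1 s2^-1 s1^-1 s1^-1 on 4 strands, 9 crossings.
Compute on β:
Braid: s3 s2^-1 s1 s3^-1 s3^-1 s2^-1 s2^-1 s1^-1 s1^-1 on 4 strands, 9 crossings.
Writhe w = (#positive) - (#negative) = 2 - 7 = -5.
Computing the Kauffman bracket via state sum. There are 2^9 = 512 states.
For each crossing: s=0 is the vertical smoothing, s=1 horizontal. Crossing k contributes A^(sign_k * (1 - 2*s_k)); loop factor d = -A^2 - A^-2.
Tabulate the states by total A-exponent and number of loops L (A-exp: L × count):
  A^9: L=5 ×1
  A^7: L=4 ×9
  A^5: L=3 ×31, L=5 ×5
  A^3: L=2 ×48, L=4 ×35, L=6 ×1
  A^1: L=1 ×28, L=3 ×86, L=5 ×12
  A^-1: L=2 ×82, L=4 ×43, L=6 ×1
  A^-3: L=1 ×20, L=3 ×58, L=5 ×6
  A^-5: L=2 ×25, L=4 ×11
  A^-7: L=1 ×3, L=3 ×6
  A^-9: L=2 ×1
Each group contributes A^e * Σ count * d^(L-1):
Powers of d = -A^2 - A^-2: d^2 = A^4 + 2 + A^-4; d^3 = -A^6 - 3*A^2 - 3*A^-2 - A^-6; d^4 = A^8 + 4*A^4 + 6 + 4*A^-4 + A^-8; d^5 = -A^10 - 5*A^6 - 10*A^2 - 10*A^-2 - 5*A^-6 - A^-10.
  A^9 * (d^4) = A^17 + 4*A^13 + 6*A^9 + 4*A^5 + A
  A^7 * (9*d^3) = -9*A^13 - 27*A^9 - 27*A^5 - 9*A
  A^5 * (31*d^2 + 5*d^4) = 5*A^13 + 51*A^9 + 92*A^5 + 51*A + 5*A^-3
  A^3 * (48*d + 35*d^3 + d^5) = -A^13 - 40*A^9 - 163*A^5 - 163*A - 40*A^-3 - A^-7
  A^1 * (28 + 86*d^2 + 12*d^4) = 12*A^9 + 134*A^5 + 272*A + 134*A^-3 + 12*A^-7
  A^-1 * (82*d + 43*d^3 + d^5) = -A^9 - 48*A^5 - 221*A - 221*A^-3 - 48*A^-7 - A^-11
  A^-3 * (20 + 58*d^2 + 6*d^4) = 6*A^5 + 82*A + 172*A^-3 + 82*A^-7 + 6*A^-11
  A^-5 * (25*d + 11*d^3) = -11*A - 58*A^-3 - 58*A^-7 - 11*A^-11
  A^-7 * (3 + 6*d^2) = 6*A^-3 + 15*A^-7 + 6*A^-11
  A^-9 * (d) = -A^-7 - A^-11
Summing the groups: <K> = A^17 - A^13 + A^9 - 2*A^5 + 2*A - 2*A^-3 + A^-7 - A^-11
Normalise by the writhe: (-A^3)^(-w) = (-A^3)^(5) = -A^15, so f(A) = -A^15 * <K> = -A^32 + A^28 - A^24 + 2*A^20 - 2*A^16 + 2*A^12 - A^8 + A^4.
Substitute A = t^(-1/4), i.e. A^e → t^(-e/4): V(t) = t^-1 - t^-2 + 2*t^-3 - 2*t^-4 + 2*t^-5 - t^-6 + t^-7 - t^-8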